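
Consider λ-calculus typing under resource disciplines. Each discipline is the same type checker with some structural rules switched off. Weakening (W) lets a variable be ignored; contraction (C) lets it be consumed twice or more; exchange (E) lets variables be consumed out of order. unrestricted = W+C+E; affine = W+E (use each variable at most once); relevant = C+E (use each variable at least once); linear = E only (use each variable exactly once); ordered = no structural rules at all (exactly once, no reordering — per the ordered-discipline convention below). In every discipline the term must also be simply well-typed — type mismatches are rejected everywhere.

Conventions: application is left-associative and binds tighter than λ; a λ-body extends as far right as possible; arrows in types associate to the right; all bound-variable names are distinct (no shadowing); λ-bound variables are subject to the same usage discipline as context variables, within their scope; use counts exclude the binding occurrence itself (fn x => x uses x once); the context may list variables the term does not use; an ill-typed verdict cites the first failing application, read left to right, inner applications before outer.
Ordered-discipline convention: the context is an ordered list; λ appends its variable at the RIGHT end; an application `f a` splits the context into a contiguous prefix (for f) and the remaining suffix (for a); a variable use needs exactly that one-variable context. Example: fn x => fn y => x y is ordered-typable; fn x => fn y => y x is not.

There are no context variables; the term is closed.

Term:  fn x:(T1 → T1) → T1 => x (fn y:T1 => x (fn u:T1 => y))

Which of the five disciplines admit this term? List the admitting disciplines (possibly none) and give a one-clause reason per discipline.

admitted in: unrestricted
variable uses: x (bound): 2×, y (bound): 1×, u (bound): 0×
order of uses: x, x, y
typing: the term checks, with type ((T1 → T1) → T1) → T1
ordered ✗ (uses contraction: x ×2; u never used (weakening))
linear ✗ (uses contraction: x ×2; u never used (weakening))
affine ✗ (uses contraction: x ×2)
relevant ✗ (u never used (weakening))
unrestricted ✓ (well-typed at ((T1 → T1) → T1) → T1; no restrictions here)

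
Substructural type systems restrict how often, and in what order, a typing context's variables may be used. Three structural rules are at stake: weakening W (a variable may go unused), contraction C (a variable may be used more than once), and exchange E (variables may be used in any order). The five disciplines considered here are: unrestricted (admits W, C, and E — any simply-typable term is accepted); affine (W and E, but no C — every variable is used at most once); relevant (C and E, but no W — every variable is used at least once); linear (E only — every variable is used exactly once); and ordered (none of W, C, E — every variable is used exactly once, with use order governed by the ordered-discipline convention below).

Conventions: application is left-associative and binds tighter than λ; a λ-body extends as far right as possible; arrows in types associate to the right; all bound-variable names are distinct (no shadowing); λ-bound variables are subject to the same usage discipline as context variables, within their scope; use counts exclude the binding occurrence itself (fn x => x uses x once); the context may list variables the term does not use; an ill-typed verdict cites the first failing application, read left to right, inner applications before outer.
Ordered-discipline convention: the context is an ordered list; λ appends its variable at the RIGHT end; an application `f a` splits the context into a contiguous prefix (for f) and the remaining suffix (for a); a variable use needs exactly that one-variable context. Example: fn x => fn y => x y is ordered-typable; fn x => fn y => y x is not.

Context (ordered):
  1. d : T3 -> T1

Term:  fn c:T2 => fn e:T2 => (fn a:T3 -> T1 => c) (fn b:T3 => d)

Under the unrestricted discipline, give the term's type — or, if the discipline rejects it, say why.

not well-typed under unrestricted — the type mismatch rejects it
use counts: d ×1, c (bound) ×1, e (bound) ×0, a (bound) ×0, b (bound) ×0
uses in reading order: c, d
typing: ill-typed: an application expects T3 -> T1 but receives T3 -> T3 -> T1
all disciplines: ordered ✗; linear ✗; affine ✗; relevant ✗; unrestricted ✗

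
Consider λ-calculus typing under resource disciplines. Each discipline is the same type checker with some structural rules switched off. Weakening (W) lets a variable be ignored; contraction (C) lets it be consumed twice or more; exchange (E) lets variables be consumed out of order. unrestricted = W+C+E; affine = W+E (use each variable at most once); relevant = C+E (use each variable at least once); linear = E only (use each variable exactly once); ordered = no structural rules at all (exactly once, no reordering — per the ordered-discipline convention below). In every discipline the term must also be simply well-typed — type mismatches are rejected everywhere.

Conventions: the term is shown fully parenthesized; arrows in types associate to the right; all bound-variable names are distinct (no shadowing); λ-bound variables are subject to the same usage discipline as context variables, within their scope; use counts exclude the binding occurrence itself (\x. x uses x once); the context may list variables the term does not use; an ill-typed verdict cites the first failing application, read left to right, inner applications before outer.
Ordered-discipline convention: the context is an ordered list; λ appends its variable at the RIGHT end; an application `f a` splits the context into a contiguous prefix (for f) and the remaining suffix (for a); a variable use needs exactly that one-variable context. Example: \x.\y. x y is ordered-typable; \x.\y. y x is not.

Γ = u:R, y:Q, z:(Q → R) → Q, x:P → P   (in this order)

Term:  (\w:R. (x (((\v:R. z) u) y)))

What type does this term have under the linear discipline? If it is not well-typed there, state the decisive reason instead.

not well-typed under linear — the type mismatch rejects it
usage: u=1, y=1, z=1, x=1, w (bound)=0, v (bound)=0
left-to-right use order: x, z, u, y
typing: ill-typed: a function awaiting Q → R gets Q
per-discipline verdicts: ordered ✗, linear ✗, affine ✗, relevant ✗, unrestricted ✗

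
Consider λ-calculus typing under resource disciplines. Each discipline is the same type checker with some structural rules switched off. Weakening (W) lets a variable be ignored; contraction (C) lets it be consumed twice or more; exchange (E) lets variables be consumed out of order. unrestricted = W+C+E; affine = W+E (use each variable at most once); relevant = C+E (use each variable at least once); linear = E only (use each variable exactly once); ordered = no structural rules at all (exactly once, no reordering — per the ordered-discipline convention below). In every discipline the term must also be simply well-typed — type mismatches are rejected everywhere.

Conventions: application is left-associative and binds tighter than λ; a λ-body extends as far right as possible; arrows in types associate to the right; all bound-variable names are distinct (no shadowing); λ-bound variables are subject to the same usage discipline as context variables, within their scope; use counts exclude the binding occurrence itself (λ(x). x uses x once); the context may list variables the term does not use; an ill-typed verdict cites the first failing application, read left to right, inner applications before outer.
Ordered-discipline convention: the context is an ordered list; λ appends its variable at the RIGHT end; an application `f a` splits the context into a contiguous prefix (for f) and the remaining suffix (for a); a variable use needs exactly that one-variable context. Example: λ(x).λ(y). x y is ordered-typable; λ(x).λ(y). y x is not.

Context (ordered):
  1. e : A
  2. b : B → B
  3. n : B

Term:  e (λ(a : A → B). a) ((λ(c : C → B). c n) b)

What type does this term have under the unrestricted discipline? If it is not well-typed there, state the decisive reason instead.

not well-typed under unrestricted — fails simple typing
usage: e=1, b=1, n=1, a (λ-bound)=1, c (λ-bound)=1
uses in reading order: e, a, c, n, b
typing: ill-typed: can't apply a value of type A
all disciplines: ordered ✗, linear ✗, affine ✗, relevant ✗, unrestricted ✗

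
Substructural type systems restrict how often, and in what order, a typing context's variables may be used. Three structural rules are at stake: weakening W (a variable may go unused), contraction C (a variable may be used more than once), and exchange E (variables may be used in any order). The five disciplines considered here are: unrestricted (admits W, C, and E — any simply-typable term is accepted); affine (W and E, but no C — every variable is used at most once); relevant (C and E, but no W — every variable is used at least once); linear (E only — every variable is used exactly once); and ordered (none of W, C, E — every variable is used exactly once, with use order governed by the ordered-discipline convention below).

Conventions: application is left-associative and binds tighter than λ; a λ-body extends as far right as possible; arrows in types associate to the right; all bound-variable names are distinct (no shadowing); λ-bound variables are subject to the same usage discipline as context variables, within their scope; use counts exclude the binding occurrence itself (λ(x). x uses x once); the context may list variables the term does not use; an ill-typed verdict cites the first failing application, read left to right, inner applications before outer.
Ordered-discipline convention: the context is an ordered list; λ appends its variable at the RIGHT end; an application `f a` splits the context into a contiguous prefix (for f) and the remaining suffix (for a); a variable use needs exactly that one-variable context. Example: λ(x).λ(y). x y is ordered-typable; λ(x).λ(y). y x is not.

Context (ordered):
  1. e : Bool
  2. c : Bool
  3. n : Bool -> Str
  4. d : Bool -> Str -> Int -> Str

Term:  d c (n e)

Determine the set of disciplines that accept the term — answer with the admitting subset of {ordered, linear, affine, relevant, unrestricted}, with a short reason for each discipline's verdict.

admitted by: linear, affine, relevant, unrestricted
counts: e: 1×; c: 1×; n: 1×; d: 1×
left-to-right use order: d, c, n, e
typing: well-typed — term : Int -> Str
ordered ✗ (use order d, c, n, e needs exchange)
linear ✓ (exactly-once usage across e, c, n, d)
affine ✓ (e, c, n, d: no repeats, contraction unneeded)
relevant ✓ (e, c, n, d: all used, weakening unneeded)
unrestricted ✓ (type-checks (Int -> Str) and nothing is barred)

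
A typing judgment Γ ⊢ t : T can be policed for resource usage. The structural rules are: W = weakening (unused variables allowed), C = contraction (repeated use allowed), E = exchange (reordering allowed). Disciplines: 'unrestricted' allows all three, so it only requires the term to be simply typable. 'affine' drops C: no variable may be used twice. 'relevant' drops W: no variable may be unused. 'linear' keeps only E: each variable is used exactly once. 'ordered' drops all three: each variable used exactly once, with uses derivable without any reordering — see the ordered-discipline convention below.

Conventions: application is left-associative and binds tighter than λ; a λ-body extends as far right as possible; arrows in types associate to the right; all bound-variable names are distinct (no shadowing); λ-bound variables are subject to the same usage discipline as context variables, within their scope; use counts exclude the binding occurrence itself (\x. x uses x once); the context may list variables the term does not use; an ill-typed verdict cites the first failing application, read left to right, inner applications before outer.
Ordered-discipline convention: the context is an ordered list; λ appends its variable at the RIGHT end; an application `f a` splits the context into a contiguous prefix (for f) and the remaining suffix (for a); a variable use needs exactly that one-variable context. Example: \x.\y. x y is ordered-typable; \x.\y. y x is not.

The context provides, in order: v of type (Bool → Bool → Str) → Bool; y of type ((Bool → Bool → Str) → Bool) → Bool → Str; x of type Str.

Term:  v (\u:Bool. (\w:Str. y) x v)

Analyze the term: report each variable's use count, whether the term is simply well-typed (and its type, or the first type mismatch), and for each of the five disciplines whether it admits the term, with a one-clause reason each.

variable uses: v: 2×; y: 1×; x: 1×; u (λ-bound): 0×; w (λ-bound): 0×
order of uses: v, y, x, v
typing: well-typed at Bool
ordered: ✗ — needs contraction — v ×2; u, w left unused
linear: ✗ — needs contraction — v ×2; u, w left unused
affine: ✗ — needs contraction — v ×2
relevant: ✗ — u, w left unused
unrestricted: ✓ — simply typable at Bool; W, C, E all held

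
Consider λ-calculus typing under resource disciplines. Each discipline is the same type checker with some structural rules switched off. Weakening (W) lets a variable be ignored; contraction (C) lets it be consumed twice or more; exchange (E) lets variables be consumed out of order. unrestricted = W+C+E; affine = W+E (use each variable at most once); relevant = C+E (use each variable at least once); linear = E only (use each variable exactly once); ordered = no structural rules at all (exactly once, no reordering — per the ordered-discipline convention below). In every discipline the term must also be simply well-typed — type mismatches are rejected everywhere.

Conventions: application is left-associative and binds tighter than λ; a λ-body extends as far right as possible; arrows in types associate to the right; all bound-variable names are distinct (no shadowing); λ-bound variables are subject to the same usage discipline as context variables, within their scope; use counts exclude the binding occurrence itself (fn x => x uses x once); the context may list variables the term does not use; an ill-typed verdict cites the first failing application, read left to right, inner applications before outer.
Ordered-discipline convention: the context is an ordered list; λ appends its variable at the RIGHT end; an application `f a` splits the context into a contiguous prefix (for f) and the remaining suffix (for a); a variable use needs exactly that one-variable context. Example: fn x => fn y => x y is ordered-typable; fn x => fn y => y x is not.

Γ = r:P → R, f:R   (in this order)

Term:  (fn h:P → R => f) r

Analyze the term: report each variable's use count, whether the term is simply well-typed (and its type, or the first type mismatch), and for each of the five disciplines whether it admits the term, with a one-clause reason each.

use counts: r=1; f=1; h (λ-bound)=0
uses in reading order: f, r
typing: well-typed at R
ordered ✗ (needs weakening: h unused)
linear ✗ (needs weakening: h unused)
affine ✓ (none of r, f, h used more than once)
relevant ✗ (needs weakening: h unused)
unrestricted ✓ (type-checks (R) and nothing is barred)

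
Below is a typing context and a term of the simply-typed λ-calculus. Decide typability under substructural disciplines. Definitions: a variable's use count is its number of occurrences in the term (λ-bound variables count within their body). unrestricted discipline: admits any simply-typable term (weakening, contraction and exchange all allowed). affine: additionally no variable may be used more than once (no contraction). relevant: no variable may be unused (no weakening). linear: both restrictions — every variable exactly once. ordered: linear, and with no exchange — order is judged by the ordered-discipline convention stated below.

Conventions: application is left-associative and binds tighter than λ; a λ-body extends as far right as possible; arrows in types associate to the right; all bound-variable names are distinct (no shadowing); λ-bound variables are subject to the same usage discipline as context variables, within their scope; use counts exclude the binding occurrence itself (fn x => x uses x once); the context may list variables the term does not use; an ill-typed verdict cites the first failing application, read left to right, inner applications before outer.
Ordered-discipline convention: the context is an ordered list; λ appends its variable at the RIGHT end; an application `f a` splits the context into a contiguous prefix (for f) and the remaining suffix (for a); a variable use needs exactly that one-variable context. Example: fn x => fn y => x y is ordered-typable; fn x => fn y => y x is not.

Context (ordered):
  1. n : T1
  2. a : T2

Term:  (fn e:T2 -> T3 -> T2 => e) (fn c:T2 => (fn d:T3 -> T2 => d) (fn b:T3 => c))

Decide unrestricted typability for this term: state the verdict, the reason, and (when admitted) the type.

yes — simply typable at T2 -> T3 -> T2; W, C, E all held; term : T2 -> T3 -> T2
use counts: n: 0, a: 0, e [bound]: 1, c [bound]: 1, d [bound]: 1, b [bound]: 0
order of uses: e, d, c
typing: the term checks, with type T2 -> T3 -> T2
all disciplines: ordered ✗, linear ✗, affine ✓, relevant ✗, unrestricted ✓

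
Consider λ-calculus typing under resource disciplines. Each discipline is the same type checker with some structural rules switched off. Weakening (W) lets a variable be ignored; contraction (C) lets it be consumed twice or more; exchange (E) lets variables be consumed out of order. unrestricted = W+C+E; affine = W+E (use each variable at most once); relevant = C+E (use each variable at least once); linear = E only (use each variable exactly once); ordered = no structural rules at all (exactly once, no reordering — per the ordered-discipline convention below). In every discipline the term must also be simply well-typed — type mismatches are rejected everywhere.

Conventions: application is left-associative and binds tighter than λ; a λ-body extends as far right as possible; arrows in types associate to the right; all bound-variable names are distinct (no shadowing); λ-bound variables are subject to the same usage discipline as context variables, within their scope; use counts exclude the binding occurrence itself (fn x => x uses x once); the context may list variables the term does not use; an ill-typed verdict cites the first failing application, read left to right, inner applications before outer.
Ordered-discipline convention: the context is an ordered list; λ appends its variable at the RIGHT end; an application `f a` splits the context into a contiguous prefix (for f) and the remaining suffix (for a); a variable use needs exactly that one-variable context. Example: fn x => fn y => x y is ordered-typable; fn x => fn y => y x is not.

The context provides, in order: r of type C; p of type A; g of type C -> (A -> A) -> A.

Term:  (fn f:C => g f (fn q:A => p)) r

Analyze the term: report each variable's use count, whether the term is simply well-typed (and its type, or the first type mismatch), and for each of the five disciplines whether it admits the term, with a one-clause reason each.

use counts: r: 1; p: 1; g: 1; f (bound): 1; q (bound): 0
order of uses: g, f, p, r
typing: well-typed at A
ordered: ✗, q never used (weakening)
linear: ✗, q never used (weakening)
affine: ✓, r, p, g, f, q: no repeats, contraction unneeded
relevant: ✗, q never used (weakening)
unrestricted: ✓, well-typed at A; no restrictions here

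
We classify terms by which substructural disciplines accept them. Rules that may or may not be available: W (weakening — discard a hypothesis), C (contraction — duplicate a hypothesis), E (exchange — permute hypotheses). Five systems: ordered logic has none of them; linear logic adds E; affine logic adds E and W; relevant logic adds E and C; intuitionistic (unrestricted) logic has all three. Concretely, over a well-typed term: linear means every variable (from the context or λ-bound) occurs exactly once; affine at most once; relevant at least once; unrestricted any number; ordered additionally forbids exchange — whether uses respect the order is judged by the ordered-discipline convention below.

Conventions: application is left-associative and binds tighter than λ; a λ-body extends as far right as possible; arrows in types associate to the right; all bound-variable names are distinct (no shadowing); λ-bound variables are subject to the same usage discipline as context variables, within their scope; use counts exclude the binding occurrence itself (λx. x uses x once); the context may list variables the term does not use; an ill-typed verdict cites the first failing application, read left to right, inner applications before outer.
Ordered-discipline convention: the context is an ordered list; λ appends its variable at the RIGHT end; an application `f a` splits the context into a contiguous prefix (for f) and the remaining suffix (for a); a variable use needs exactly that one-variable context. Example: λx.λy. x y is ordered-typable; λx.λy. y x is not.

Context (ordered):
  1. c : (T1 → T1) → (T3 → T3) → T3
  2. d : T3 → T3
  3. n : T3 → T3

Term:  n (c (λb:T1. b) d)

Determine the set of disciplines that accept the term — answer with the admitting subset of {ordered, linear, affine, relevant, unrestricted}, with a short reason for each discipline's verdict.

admitting disciplines: linear, affine, relevant, unrestricted
usage: c ×1; d ×1; n ×1; b (λ-bound) ×1
uses in reading order: n, c, b, d
typing: the term checks, with type T3
ordered: ✗ — needs exchange: uses follow n, c, b, d
linear: ✓ — c, d, n, b: one use apiece
affine: ✓ — c, d, n, b: no repeats, contraction unneeded
relevant: ✓ — c, d, n, b: all used, weakening unneeded
unrestricted: ✓ — simply typable at T3; W, C, E all held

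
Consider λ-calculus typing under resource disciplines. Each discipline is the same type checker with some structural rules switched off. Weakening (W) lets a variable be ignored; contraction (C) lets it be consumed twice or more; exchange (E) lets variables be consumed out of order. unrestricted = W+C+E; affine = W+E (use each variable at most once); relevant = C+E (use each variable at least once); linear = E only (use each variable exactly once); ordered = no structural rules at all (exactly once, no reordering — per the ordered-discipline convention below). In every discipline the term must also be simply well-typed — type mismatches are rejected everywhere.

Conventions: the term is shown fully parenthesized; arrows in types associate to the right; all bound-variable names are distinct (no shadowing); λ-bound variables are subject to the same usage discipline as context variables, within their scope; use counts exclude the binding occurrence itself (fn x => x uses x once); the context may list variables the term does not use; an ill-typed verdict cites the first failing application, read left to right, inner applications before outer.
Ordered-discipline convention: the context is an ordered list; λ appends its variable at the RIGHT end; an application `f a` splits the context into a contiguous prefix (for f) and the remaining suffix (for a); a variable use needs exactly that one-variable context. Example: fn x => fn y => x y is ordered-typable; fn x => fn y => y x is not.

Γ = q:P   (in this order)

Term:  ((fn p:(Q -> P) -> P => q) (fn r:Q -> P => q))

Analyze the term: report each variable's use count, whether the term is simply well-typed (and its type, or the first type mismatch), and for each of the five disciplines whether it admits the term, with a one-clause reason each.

variable uses: q=2, p [bound]=0, r [bound]=0
left-to-right use order: q, q
typing: ✓ — P
ordered: ✗, q ×2 used more than once (contraction); needs weakening: p, r unused
linear: ✗, q ×2 used more than once (contraction); needs weakening: p, r unused
affine: ✗, q ×2 used more than once (contraction)
relevant: ✗, needs weakening: p, r unused
unrestricted: ✓, typability at P is all that's needed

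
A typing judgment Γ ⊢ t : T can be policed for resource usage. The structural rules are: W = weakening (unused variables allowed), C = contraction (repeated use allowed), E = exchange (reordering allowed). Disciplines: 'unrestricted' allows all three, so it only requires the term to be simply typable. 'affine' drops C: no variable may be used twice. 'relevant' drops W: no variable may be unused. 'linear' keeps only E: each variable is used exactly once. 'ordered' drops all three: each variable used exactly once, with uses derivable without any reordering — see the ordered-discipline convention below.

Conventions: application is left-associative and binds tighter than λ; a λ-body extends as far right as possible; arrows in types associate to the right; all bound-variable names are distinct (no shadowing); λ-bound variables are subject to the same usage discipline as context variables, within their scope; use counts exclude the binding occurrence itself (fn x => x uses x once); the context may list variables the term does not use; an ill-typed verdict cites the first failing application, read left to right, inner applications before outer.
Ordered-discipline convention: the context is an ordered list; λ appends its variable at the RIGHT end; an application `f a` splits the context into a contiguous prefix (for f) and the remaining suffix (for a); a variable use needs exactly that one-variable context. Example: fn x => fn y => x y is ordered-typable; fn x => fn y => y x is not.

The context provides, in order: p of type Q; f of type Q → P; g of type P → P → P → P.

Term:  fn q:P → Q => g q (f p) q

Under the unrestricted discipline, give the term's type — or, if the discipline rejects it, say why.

not well-typed under unrestricted — fails simple typing
variable uses: p ×1; f ×1; g ×1; q (bound) ×2
use order (left to right): g, q, f, p, q
typing: ill-typed: a function awaiting P gets P → Q
summary: ordered ✗ · linear ✗ · affine ✗ · relevant ✗ · unrestricted ✗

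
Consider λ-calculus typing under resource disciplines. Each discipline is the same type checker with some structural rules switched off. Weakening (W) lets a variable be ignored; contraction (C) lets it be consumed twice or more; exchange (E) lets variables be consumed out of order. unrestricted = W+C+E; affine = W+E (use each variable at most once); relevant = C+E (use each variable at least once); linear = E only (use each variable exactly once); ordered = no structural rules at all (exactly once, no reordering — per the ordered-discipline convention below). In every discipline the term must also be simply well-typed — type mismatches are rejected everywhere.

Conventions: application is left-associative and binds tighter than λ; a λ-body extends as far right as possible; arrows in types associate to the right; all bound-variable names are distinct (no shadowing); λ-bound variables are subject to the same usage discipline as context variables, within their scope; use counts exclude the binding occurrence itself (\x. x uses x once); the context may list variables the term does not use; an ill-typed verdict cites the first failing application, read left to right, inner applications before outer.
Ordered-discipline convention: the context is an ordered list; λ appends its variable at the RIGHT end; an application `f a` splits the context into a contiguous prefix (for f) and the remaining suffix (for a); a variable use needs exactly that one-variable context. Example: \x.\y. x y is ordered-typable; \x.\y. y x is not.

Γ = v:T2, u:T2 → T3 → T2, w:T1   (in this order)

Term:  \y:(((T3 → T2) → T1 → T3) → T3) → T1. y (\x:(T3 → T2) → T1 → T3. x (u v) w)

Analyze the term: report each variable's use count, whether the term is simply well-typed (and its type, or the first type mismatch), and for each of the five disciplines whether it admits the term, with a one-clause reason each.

variable uses: v=1; u=1; w=1; y (λ-bound)=1; x (λ-bound)=1
left-to-right use order: y, x, u, v, w
typing: ✓ — ((((T3 → T2) → T1 → T3) → T3) → T1) → T1
ordered: ✗, no ordered split (uses run y, x, u, v, w)
linear: ✓, exactly-once usage across v, u, w, y, x
affine: ✓, v, u, w, y, x: no repeats, contraction unneeded
relevant: ✓, none of v, u, w, y, x goes unused
unrestricted: ✓, typability at ((((T3 → T2) → T1 → T3) → T3) → T1) → T1 is all that's needed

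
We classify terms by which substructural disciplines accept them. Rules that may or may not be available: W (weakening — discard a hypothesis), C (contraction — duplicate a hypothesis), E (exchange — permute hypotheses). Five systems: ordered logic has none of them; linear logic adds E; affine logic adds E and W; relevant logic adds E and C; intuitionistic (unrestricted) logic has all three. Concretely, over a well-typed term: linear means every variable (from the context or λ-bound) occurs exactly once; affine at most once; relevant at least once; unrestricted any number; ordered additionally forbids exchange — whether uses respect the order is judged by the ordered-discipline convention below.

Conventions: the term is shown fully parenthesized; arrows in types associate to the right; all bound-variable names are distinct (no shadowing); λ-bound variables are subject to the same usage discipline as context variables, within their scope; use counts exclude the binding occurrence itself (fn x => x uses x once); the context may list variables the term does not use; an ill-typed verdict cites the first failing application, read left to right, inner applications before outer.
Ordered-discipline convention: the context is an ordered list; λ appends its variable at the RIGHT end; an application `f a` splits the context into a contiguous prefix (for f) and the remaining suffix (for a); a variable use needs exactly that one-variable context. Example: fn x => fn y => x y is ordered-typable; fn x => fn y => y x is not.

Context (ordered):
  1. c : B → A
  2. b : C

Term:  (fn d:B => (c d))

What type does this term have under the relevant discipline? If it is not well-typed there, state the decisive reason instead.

not well-typed under relevant — needs weakening: b unused
use counts: c: 1; b: 0; d (λ-bound): 1
order of uses: c, d
typing: well-typed — term : B → A
all disciplines: ordered ✗ | linear ✗ | affine ✓ | relevant ✗ | unrestricted ✓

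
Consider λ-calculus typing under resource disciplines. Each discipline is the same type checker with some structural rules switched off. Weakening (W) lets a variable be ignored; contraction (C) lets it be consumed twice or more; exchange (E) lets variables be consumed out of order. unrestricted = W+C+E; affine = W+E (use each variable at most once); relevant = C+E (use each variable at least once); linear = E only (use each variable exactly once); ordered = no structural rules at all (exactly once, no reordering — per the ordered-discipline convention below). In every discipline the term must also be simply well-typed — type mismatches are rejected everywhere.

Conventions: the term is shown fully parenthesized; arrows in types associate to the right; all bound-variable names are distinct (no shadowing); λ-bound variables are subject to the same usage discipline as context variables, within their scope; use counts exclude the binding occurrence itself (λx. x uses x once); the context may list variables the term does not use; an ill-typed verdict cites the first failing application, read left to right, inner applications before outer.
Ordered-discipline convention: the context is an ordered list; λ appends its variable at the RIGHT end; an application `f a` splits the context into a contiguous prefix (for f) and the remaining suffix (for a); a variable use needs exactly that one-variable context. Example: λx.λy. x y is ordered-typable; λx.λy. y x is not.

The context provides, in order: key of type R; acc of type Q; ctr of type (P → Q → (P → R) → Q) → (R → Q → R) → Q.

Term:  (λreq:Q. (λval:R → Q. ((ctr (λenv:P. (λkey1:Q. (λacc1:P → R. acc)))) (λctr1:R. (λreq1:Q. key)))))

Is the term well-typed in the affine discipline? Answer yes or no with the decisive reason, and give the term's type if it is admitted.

yes — none of key, acc, ctr, req, val, env, key1, acc1, ctr1, req1 used more than once; term : Q → (R → Q) → Q
usage: key: 1, acc: 1, ctr: 1, req [bound]: 0, val [bound]: 0, env [bound]: 0, key1 [bound]: 0, acc1 [bound]: 0, ctr1 [bound]: 0, req1 [bound]: 0
left-to-right use order: ctr, acc, key
typing: the term checks, with type Q → (R → Q) → Q
per-discipline verdicts: ordered ✗; linear ✗; affine ✓; relevant ✗; unrestricted ✓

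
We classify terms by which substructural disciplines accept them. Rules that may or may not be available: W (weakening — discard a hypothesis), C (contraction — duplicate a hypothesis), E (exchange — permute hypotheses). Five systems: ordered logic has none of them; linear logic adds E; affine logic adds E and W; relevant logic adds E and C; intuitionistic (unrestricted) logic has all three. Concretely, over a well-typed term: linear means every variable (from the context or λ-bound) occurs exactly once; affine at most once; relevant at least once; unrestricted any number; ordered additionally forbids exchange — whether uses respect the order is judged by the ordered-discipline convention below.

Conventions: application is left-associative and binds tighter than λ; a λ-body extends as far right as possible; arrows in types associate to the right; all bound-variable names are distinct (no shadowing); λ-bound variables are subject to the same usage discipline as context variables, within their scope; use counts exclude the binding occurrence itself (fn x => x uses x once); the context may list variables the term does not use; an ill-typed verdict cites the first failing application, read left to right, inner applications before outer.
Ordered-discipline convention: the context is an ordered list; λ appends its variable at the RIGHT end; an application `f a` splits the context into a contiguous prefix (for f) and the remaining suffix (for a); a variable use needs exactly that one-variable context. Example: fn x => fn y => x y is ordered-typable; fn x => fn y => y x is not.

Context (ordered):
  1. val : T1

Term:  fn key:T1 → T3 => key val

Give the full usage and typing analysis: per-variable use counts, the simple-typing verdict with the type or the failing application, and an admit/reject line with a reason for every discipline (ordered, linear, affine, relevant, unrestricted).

counts: val=1; key [bound]=1
use order (left to right): key, val
typing: ✓ — (T1 → T3) → T3
ordered ✗ (no contiguous prefix/suffix split fits key, val)
linear ✓ (single use per variable (val, key))
affine ✓ (no duplicate uses among val, key)
relevant ✓ (none of val, key goes unused)
unrestricted ✓ (well-typed at (T1 → T3) → T3; no restrictions here)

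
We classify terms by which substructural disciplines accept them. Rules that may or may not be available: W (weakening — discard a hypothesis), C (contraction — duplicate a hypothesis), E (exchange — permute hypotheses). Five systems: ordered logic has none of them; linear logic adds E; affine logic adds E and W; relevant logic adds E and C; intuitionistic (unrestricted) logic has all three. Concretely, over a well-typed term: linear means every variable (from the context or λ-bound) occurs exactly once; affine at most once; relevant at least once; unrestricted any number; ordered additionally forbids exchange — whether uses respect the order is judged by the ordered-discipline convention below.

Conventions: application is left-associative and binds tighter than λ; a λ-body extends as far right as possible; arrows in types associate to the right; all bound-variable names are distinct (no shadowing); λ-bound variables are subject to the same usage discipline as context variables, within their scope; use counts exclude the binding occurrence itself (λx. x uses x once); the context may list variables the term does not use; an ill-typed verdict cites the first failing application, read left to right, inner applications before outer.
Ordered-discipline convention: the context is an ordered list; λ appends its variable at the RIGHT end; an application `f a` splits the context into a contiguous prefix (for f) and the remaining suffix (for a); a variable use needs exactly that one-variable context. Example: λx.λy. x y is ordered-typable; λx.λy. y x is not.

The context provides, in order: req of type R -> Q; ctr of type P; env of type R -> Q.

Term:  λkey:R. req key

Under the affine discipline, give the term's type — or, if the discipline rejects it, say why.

term : R -> Q
use counts: req=1, ctr=0, env=0, key (bound)=1
left-to-right use order: req, key
typing: well-typed at R -> Q
across the five disciplines: ordered ✗, linear ✗, affine ✓, relevant ✗, unrestricted ✓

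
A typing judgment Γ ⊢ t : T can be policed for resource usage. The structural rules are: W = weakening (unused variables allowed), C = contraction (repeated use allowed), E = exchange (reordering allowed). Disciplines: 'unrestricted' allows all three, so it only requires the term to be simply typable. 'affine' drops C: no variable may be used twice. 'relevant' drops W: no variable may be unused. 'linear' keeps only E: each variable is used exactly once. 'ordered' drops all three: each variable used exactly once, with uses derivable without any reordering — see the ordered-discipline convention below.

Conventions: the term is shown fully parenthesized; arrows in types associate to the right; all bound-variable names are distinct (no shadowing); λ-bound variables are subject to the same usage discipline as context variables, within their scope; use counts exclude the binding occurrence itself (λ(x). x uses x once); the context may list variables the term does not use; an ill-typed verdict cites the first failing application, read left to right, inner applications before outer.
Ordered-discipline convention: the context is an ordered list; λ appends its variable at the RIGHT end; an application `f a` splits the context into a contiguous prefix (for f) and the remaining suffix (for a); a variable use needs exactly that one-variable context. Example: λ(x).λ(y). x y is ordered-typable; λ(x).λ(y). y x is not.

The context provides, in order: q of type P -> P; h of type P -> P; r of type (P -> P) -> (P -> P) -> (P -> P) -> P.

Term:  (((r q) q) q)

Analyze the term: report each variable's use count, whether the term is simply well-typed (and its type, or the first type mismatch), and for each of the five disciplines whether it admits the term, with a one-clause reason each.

variable uses: q: 3×; h: 0×; r: 1×
use order (left to right): r, q, q, q
typing: the term checks, with type P
ordered ✗ (needs contraction — q ×3; unused: h — weakening required)
linear ✗ (needs contraction — q ×3; unused: h — weakening required)
affine ✗ (needs contraction — q ×3)
relevant ✗ (unused: h — weakening required)
unrestricted ✓ (well-typed at P; no restrictions here)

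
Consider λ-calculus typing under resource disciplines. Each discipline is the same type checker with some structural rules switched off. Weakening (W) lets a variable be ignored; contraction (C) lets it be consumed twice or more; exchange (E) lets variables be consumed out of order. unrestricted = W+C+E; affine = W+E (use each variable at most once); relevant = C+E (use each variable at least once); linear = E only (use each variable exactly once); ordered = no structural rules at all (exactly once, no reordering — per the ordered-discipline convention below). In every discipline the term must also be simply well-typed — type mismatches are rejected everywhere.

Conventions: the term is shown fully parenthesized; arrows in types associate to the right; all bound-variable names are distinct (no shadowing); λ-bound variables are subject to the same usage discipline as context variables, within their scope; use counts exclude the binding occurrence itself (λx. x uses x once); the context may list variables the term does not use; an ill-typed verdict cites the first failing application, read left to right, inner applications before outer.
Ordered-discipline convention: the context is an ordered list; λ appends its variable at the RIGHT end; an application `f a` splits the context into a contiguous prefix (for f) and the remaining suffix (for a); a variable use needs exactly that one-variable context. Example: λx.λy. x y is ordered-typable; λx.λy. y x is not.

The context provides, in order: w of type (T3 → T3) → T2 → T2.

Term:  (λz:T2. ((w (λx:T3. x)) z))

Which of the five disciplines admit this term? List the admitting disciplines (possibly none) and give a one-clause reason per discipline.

admitted in: ordered, linear, affine, relevant, unrestricted
counts: w: 1; z (bound): 1; x (bound): 1
left-to-right use order: w, x, z
typing: well-typed at T2 → T2
ordered ✓ (w, z, x once each; derivable with no W/C/E)
linear ✓ (single use per variable (w, z, x))
affine ✓ (w, z, x: no repeats, contraction unneeded)
relevant ✓ (none of w, z, x goes unused)
unrestricted ✓ (typability at T2 → T2 is all that's needed)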